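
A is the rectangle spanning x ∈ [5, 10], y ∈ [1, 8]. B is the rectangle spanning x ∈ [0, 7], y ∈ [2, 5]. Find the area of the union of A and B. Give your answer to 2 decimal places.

By inclusion–exclusion:
Individual areas: |A| = 35, |B| = 21.
|A∩B|: x∈[5,7], y∈[2,5] → 2·3 = 6.
|A ∪ B| = 56 − 6 = 50.00.

50.00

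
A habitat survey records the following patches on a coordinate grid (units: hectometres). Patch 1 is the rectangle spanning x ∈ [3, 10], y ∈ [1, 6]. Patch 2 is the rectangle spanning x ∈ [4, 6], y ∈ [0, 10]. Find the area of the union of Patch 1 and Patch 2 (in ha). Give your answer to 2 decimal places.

45.00

By inclusion–exclusion:
Individual areas: |Patch 1| = 35, |Patch 2| = 20.
|Patch 1∩Patch 2|: x∈[4,6], y∈[1,6] → 2·5 = 10.
|Patch 1 ∪ Patch 2| = 55 − 10 = 45.00.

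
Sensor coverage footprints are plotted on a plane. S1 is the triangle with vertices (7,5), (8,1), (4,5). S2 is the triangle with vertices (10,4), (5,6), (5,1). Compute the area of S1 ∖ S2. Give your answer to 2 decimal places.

|S1| = 6, |S1∩S2| = 4.8397.
|S1 ∖ S2| = |S1| − |S1∩S2| = 6 − 4.8397 = 1.16.

1.16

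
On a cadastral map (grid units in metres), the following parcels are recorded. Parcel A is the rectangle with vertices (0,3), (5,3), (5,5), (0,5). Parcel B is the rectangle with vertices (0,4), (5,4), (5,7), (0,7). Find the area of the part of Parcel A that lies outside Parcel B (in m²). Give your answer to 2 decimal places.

|Parcel A∩Parcel B|: x∈[0,5], y∈[4,5] → 5·1 = 5.
|Parcel A| = 10.
|Parcel A ∖ Parcel B| = |Parcel A| − |Parcel A∩Parcel B| = 10 − 5 = 5.00.

5.00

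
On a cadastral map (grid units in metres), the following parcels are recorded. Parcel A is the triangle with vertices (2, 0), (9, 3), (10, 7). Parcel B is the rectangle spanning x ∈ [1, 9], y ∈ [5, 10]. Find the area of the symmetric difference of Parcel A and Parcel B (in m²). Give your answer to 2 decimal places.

|Parcel A| = 12.5, |Parcel B| = 40, |Parcel A∩Parcel B| = 0.7232.
|Parcel A △ Parcel B| = |Parcel A| + |Parcel B| − 2·|Parcel A∩Parcel B| = 12.5 + 40 − 1.4464 = 51.05.

51.05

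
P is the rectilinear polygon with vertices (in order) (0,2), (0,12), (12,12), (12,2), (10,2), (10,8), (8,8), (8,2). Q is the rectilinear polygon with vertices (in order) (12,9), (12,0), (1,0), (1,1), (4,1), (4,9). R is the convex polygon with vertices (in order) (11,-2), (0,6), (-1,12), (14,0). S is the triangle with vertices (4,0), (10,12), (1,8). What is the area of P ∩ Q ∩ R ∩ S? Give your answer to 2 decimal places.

The intersection is the polygon with vertices (4,3.091), (4,8), (6.857,5.714), (5.133,2.267).
By the shoelace formula its area is 9.68.

9.68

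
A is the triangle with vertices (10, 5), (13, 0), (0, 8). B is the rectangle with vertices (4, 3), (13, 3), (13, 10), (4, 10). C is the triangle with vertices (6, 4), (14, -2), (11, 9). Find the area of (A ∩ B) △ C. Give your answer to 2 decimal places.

31.61

|A ∩ B| = 13.3644.
|(A ∩ B) ∩ C| = 8.3783.
|(A ∩ B) △ C| = 13.3644 + 35 − 16.7567 = 31.61.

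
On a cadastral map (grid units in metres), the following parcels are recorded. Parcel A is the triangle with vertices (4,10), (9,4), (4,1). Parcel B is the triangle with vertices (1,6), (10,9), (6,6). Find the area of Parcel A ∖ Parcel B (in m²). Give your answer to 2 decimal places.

19.18

|Parcel A| = 22.5, |Parcel A∩Parcel B| = 3.3216.
|Parcel A ∖ Parcel B| = |Parcel A| − |Parcel A∩Parcel B| = 22.5 − 3.3216 = 19.18.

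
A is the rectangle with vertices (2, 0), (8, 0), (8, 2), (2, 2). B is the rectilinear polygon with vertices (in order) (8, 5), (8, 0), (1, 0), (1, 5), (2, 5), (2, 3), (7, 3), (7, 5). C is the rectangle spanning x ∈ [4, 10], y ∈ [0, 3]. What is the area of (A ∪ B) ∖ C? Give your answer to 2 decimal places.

|A ∪ B| = 25.
|(A ∪ B) ∩ C| = 12.
|(A ∪ B) ∖ C| = 25 − 12 = 13.00.

13.00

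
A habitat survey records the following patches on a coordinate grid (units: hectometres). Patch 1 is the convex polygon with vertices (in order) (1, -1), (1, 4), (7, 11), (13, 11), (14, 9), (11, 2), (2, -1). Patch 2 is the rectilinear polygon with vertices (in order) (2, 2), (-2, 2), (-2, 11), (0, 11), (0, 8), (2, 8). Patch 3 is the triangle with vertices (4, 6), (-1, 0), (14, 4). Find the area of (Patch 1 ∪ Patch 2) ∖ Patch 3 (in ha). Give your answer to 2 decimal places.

|Patch 1 ∪ Patch 2| = 128.4167.
|(Patch 1 ∪ Patch 2) ∩ Patch 3| = 32.0858.
|(Patch 1 ∪ Patch 2) ∖ Patch 3| = 128.4167 − 32.0858 = 96.33.

96.33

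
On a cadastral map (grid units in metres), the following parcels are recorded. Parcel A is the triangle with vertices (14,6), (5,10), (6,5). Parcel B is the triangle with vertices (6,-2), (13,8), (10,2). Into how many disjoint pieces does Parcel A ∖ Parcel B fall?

2

Parcel A ∖ Parcel B splits into 2 disjoint pieces (area 0.9939, area 19.1292).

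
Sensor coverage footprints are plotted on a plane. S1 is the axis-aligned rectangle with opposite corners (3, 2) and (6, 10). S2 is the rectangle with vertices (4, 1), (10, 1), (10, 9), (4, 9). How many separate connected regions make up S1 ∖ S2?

1

S1 ∖ S2 is a single connected region.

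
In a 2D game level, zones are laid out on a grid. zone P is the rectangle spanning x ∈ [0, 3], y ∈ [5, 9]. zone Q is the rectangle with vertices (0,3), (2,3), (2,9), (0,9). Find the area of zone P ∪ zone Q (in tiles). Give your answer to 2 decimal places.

By inclusion–exclusion:
Individual areas: |zone P| = 12, |zone Q| = 12.
|zone P∩zone Q|: x∈[0,2], y∈[5,9] → 2·4 = 8.
|zone P ∪ zone Q| = 24 − 8 = 16.00.

16.00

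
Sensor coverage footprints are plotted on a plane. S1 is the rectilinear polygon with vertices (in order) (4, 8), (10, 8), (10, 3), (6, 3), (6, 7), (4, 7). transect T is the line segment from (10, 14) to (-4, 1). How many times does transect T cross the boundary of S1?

The segment lies entirely outside S1 and never meets its boundary.

0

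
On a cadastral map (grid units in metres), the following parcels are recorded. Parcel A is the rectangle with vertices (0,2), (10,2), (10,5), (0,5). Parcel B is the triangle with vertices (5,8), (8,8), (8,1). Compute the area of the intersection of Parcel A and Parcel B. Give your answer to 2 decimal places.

The intersection is the polygon with vertices (8,5), (8,2), (7.571,2), (6.286,5).
By the shoelace formula its area is 3.21.

3.21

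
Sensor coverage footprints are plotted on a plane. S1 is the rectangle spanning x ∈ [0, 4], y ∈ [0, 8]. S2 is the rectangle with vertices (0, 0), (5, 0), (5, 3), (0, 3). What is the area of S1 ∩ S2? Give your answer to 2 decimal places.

|S1∩S2|: x∈[0,4], y∈[0,3] → 4·3 = 12.

12.00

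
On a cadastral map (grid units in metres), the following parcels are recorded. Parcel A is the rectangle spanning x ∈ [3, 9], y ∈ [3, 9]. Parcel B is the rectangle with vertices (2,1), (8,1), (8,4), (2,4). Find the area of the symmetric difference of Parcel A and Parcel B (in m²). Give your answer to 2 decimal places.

|Parcel A∩Parcel B|: x∈[3,8], y∈[3,4] → 5·1 = 5.
|Parcel A △ Parcel B| = |Parcel A| + |Parcel B| − 2·|Parcel A∩Parcel B| = 36 + 18 − 10 = 44.00.

44.00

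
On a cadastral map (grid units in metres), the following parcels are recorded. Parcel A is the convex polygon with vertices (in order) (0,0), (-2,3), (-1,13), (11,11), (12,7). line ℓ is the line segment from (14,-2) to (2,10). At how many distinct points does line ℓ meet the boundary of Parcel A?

1

The segment meets the boundary at (7.579,4.421).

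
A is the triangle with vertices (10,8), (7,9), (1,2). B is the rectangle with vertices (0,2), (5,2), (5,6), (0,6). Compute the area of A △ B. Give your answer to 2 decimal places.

25.88

|A| = 13.5, |B| = 20, |A∩B| = 3.8095.
|A △ B| = |A| + |B| − 2·|A∩B| = 13.5 + 20 − 7.619 = 25.88.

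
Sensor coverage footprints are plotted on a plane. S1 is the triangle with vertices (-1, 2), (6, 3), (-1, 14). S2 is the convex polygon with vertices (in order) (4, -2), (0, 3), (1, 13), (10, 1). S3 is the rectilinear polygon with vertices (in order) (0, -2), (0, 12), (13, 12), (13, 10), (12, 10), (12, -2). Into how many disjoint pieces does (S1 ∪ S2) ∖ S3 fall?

2

(S1 ∪ S2) ∖ S3 splits into 2 disjoint pieces (area 11.2013, area 0.425).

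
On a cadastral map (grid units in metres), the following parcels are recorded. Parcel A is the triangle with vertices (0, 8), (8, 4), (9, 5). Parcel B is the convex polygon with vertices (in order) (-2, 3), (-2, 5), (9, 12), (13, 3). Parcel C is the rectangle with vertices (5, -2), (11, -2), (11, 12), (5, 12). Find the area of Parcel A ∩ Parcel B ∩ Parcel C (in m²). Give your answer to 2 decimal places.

3.92

The intersection is the polygon with vertices (8,4), (5,5.5), (5,6.333), (9,5).
By the shoelace formula its area is 3.92.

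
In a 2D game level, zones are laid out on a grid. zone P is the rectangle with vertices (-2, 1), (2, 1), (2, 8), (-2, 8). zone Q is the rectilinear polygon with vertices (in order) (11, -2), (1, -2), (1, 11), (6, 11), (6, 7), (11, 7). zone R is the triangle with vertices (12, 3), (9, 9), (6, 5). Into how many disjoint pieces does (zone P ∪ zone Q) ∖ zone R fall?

(zone P ∪ zone Q) ∖ zone R splits into 2 disjoint pieces (area 118.3333, area 1).

2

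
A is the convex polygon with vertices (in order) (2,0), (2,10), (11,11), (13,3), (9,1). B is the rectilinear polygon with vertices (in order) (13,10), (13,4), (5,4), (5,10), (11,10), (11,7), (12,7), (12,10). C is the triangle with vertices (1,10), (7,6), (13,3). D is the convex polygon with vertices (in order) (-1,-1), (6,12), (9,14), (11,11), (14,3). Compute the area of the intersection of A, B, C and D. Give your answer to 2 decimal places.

2.19

The intersection is the polygon with vertices (7,6), (5,7.333), (5,7.667), (11.286,4), (11,4).
By the shoelace formula its area is 2.19.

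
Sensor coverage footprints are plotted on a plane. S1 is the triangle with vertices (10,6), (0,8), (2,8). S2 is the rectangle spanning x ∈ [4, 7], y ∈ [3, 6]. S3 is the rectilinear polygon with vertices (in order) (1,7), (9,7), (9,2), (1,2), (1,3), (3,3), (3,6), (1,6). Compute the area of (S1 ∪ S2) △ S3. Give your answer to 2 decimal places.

26.05

|S1 ∪ S2| = 11.
|(S1 ∪ S2) ∩ S3| = 9.475.
|(S1 ∪ S2) △ S3| = 11 + 34 − 18.95 = 26.05.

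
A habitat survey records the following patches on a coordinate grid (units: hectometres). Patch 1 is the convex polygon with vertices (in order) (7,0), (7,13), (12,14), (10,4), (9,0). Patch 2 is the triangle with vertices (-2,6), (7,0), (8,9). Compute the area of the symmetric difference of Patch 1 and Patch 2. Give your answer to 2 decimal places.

82.30

|Patch 1| = 47.5, |Patch 2| = 43.5, |Patch 1∩Patch 2| = 4.35.
|Patch 1 △ Patch 2| = |Patch 1| + |Patch 2| − 2·|Patch 1∩Patch 2| = 47.5 + 43.5 − 8.7 = 82.30.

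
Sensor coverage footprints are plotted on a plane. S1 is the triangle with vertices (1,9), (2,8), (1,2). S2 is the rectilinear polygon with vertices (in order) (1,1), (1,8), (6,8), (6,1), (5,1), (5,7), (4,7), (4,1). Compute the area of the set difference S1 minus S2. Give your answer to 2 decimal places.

|S1| = 3.5, |S1∩S2| = 3.
|S1 ∖ S2| = |S1| − |S1∩S2| = 3.5 − 3 = 0.50.

0.50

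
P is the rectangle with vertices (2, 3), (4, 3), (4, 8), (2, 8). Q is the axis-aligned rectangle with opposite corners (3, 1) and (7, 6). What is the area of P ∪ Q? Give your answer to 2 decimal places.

By inclusion–exclusion:
Individual areas: |P| = 10, |Q| = 20.
|P∩Q|: x∈[3,4], y∈[3,6] → 1·3 = 3.
|P ∪ Q| = 30 − 3 = 27.00.

27.00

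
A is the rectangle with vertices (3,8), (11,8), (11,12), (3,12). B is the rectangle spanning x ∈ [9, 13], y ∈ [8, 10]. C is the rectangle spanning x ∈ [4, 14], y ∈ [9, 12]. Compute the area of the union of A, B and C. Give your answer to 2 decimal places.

43.00

By inclusion–exclusion:
Individual areas: |A| = 32, |B| = 8, |C| = 30.
|A∩B|: x∈[9,11], y∈[8,10] → 2·2 = 4.
|A∩C|: x∈[4,11], y∈[9,12] → 7·3 = 21.
|B∩C|: x∈[9,13], y∈[9,10] → 4·1 = 4.
|A∩B∩C| = 2.
|A ∪ B ∪ C| = 70 − 29 + 2 = 43.00.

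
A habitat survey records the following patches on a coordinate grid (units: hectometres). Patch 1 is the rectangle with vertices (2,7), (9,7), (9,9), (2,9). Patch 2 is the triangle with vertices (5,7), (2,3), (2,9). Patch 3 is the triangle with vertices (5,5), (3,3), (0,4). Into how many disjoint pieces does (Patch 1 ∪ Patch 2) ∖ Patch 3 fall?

2

(Patch 1 ∪ Patch 2) ∖ Patch 3 splits into 2 disjoint pieces (area 19.1353, area 0.0333).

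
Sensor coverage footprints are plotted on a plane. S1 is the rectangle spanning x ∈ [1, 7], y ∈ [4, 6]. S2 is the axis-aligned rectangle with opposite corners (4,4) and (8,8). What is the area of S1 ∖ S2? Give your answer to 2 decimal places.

|S1∩S2|: x∈[4,7], y∈[4,6] → 3·2 = 6.
|S1| = 12.
|S1 ∖ S2| = |S1| − |S1∩S2| = 12 − 6 = 6.00.

6.00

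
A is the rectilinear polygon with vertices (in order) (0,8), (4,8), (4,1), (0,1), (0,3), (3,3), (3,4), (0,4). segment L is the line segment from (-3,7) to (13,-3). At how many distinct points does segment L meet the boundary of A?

The segment meets the boundary at (4,2.625), (3,3.25), (1.8,4), (0,5.125).

4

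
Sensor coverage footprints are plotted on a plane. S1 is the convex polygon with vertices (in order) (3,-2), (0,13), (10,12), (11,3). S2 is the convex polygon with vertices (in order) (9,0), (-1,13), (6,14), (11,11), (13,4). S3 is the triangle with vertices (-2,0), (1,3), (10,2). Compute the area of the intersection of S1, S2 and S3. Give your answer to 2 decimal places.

0.81

The intersection is the polygon with vertices (9.182,1.864), (7.75,1.625), (7.224,2.308), (9.491,2.057).
By the shoelace formula its area is 0.81.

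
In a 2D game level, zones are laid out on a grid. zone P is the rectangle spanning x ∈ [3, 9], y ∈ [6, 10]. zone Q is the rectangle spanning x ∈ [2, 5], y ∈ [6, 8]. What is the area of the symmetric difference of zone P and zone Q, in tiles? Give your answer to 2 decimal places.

|zone P∩zone Q|: x∈[3,5], y∈[6,8] → 2·2 = 4.
|zone P △ zone Q| = |zone P| + |zone Q| − 2·|zone P∩zone Q| = 24 + 6 − 8 = 22.00.

22.00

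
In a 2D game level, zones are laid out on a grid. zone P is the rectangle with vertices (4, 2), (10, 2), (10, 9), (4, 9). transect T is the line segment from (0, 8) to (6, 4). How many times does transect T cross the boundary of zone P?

1

The segment meets the boundary at (4,5.333).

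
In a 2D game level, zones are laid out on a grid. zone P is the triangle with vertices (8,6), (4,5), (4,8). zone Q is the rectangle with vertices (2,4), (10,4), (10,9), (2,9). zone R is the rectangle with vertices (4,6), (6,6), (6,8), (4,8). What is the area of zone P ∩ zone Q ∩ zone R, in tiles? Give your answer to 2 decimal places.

The intersection is the polygon with vertices (4,8), (6,7), (6,6), (4,6).
By the shoelace formula its area is 3.00.

3.00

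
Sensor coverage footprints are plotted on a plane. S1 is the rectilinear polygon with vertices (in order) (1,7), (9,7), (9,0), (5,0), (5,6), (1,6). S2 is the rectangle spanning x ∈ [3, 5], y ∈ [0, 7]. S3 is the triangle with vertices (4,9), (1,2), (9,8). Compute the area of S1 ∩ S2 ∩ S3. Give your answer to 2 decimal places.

1.98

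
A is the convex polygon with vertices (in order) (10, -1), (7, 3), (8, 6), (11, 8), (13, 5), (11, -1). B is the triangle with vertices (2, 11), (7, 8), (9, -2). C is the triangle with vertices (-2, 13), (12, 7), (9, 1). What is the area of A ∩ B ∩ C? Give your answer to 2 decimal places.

1.41

The intersection is the polygon with vertices (7.625,4.875), (8.233,1.837), (7.044,3.133).
By the shoelace formula its area is 1.41.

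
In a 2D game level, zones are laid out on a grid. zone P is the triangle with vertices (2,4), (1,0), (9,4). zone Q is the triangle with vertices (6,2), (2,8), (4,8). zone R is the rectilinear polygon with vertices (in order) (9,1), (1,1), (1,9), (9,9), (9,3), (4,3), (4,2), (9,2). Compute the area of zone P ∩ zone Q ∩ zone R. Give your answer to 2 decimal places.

0.50

The intersection is the polygon with vertices (4.667,4), (5.333,4), (5.667,3), (5.333,3).
By the shoelace formula its area is 0.50.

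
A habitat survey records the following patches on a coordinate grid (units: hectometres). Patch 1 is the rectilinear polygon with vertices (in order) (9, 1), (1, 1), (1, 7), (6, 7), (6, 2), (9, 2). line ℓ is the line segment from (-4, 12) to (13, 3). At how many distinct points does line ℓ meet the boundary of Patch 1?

The segment meets the boundary at (6,6.706), (5.444,7).

2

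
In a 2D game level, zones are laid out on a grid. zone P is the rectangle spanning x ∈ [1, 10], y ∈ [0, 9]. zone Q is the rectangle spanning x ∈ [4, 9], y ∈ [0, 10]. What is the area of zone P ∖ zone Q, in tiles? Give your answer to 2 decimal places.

|zone P∩zone Q|: x∈[4,9], y∈[0,9] → 5·9 = 45.
|zone P| = 81.
|zone P ∖ zone Q| = |zone P| − |zone P∩zone Q| = 81 − 45 = 36.00.

36.00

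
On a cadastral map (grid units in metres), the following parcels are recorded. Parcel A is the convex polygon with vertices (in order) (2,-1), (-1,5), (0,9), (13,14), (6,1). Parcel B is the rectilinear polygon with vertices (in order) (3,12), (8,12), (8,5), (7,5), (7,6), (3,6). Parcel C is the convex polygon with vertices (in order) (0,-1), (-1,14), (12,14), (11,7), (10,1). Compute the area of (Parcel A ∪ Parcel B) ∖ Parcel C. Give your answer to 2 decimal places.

2.35

|Parcel A ∪ Parcel B| = 102.4308.
|(Parcel A ∪ Parcel B) ∩ Parcel C| = 100.0835.
|(Parcel A ∪ Parcel B) ∖ Parcel C| = 102.4308 − 100.0835 = 2.35.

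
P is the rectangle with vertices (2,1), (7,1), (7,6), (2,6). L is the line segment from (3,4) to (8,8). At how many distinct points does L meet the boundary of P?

The segment meets the boundary at (5.5,6).

1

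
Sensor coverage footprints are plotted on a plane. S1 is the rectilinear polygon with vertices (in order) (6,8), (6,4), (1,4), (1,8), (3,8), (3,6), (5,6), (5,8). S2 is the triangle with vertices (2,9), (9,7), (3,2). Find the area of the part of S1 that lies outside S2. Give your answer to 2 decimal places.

5.90

|S1| = 16, |S1∩S2| = 10.1.
|S1 ∖ S2| = |S1| − |S1∩S2| = 16 − 10.1 = 5.90.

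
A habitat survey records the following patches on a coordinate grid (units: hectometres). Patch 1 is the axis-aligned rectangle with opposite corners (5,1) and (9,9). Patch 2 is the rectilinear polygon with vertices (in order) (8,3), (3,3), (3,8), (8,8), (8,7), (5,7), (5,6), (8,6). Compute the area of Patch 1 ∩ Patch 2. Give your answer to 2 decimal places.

12.00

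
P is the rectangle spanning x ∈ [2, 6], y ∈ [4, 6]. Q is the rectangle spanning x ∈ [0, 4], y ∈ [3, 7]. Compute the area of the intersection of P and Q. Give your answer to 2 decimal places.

4.00

|P∩Q|: x∈[2,4], y∈[4,6] → 2·2 = 4.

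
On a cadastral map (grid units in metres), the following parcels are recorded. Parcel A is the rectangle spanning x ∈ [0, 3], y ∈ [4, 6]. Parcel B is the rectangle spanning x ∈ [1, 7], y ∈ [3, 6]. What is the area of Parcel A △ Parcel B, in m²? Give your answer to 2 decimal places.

16.00

|Parcel A∩Parcel B|: x∈[1,3], y∈[4,6] → 2·2 = 4.
|Parcel A △ Parcel B| = |Parcel A| + |Parcel B| − 2·|Parcel A∩Parcel B| = 6 + 18 − 8 = 16.00.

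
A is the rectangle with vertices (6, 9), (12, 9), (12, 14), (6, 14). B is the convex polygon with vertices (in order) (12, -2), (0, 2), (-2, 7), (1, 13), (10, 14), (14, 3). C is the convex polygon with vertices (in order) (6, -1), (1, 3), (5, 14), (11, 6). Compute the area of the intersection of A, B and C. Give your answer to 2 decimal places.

5.04

The intersection is the polygon with vertices (6,12.667), (8.75,9), (6,9).
By the shoelace formula its area is 5.04.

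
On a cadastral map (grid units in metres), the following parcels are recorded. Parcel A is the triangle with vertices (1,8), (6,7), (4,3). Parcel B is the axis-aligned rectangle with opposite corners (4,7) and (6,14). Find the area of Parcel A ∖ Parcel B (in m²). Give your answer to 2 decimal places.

10.60

|Parcel A| = 11, |Parcel A∩Parcel B| = 0.4.
|Parcel A ∖ Parcel B| = |Parcel A| − |Parcel A∩Parcel B| = 11 − 0.4 = 10.60.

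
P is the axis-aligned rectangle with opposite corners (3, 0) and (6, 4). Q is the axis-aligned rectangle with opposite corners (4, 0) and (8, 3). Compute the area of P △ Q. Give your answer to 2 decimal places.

|P∩Q|: x∈[4,6], y∈[0,3] → 2·3 = 6.
|P △ Q| = |P| + |Q| − 2·|P∩Q| = 12 + 12 − 12 = 12.00.

12.00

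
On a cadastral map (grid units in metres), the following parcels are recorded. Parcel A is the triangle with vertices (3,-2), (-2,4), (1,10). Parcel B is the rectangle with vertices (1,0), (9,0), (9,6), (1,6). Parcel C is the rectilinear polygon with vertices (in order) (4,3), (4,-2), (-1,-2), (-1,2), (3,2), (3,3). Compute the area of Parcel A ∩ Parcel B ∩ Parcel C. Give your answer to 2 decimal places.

2.93

The intersection is the polygon with vertices (1,2), (2.333,2), (2.667,0), (1.333,0), (1,0.4).
By the shoelace formula its area is 2.93.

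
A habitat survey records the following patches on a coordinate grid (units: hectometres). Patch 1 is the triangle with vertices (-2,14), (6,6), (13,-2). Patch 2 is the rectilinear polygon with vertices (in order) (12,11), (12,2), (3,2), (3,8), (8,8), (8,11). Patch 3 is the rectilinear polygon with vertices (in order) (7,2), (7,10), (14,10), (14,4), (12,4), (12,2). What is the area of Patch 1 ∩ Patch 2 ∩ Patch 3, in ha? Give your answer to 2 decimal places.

0.87

The intersection is the polygon with vertices (9.5,2), (9.25,2), (7,4.4), (7,4.857).
By the shoelace formula its area is 0.87.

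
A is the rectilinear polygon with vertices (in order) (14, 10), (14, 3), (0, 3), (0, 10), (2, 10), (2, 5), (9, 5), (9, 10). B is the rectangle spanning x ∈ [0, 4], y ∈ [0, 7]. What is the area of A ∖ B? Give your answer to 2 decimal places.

51.00

|A| = 63, |A∩B| = 12.
|A ∖ B| = |A| − |A∩B| = 63 − 12 = 51.00.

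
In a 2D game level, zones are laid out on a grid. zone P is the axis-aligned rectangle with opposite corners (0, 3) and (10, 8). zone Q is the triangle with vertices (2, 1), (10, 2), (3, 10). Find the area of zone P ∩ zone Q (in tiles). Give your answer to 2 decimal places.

22.19

The intersection is the polygon with vertices (4.75,8), (9.125,3), (2.222,3), (2.778,8).
By the shoelace formula its area is 22.19.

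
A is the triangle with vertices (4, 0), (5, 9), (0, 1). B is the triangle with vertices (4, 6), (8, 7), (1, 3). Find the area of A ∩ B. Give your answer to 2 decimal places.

The intersection is the polygon with vertices (4.559,5.034), (1.389,3.222), (1.667,3.667), (4,6), (4.686,6.171).
By the shoelace formula its area is 2.61.

2.61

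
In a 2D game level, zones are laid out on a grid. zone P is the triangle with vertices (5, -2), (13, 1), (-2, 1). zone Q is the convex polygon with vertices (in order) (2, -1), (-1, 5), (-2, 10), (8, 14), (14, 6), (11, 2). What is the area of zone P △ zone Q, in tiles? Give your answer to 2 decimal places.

|zone P| = 22.5, |zone Q| = 150, |zone P∩zone Q| = 6.9205.
|zone P △ zone Q| = |zone P| + |zone Q| − 2·|zone P∩zone Q| = 22.5 + 150 − 13.8409 = 158.66.

158.66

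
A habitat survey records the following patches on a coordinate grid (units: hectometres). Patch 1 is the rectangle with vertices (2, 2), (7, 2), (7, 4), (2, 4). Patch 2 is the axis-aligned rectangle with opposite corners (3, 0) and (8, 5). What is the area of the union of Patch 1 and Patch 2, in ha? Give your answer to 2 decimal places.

By inclusion–exclusion:
Individual areas: |Patch 1| = 10, |Patch 2| = 25.
|Patch 1∩Patch 2|: x∈[3,7], y∈[2,4] → 4·2 = 8.
|Patch 1 ∪ Patch 2| = 35 − 8 = 27.00.

27.00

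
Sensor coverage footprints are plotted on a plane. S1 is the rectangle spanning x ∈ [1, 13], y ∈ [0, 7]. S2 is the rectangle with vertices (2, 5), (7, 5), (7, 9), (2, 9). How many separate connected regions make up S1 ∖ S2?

S1 ∖ S2 is a single connected region.

1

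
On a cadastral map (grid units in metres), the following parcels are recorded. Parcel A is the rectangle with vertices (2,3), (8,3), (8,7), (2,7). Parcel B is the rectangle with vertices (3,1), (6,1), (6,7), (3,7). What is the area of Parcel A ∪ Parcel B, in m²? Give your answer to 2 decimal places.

By inclusion–exclusion:
Individual areas: |Parcel A| = 24, |Parcel B| = 18.
|Parcel A∩Parcel B|: x∈[3,6], y∈[3,7] → 3·4 = 12.
|Parcel A ∪ Parcel B| = 42 − 12 = 30.00.

30.00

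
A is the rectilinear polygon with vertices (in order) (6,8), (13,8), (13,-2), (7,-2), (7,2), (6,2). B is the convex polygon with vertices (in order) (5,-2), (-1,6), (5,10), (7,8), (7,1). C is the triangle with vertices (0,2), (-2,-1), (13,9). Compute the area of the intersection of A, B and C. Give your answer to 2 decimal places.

The intersection is the polygon with vertices (7,5), (6,4.333), (6,5.231), (7,5.769).
By the shoelace formula its area is 0.83.

0.83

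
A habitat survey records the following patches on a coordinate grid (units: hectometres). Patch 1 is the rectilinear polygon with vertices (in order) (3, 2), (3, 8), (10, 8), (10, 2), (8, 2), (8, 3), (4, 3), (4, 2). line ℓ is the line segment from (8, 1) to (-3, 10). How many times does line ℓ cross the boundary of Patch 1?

2

The segment meets the boundary at (3,5.091), (5.556,3).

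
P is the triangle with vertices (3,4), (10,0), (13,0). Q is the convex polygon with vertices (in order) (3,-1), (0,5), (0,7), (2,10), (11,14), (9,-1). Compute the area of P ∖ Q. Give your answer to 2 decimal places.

|P| = 6, |P∩Q| = 3.3606.
|P ∖ Q| = |P| − |P∩Q| = 6 − 3.3606 = 2.64.

2.64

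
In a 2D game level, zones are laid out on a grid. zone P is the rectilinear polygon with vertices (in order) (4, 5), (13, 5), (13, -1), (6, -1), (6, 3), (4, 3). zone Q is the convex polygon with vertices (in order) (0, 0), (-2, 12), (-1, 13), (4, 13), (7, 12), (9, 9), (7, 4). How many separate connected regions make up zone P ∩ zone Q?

1

zone P ∩ zone Q is a single connected region.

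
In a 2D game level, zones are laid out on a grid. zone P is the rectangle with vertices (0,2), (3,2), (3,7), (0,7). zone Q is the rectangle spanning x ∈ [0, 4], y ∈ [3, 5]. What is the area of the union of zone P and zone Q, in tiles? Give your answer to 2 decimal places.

By inclusion–exclusion:
Individual areas: |zone P| = 15, |zone Q| = 8.
|zone P∩zone Q|: x∈[0,3], y∈[3,5] → 3·2 = 6.
|zone P ∪ zone Q| = 23 − 6 = 17.00.

17.00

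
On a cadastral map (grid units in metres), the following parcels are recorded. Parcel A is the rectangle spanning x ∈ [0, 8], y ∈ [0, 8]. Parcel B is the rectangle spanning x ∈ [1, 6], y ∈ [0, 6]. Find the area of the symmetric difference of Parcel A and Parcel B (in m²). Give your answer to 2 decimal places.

34.00

|Parcel A∩Parcel B|: x∈[1,6], y∈[0,6] → 5·6 = 30.
|Parcel A △ Parcel B| = |Parcel A| + |Parcel B| − 2·|Parcel A∩Parcel B| = 64 + 30 − 60 = 34.00.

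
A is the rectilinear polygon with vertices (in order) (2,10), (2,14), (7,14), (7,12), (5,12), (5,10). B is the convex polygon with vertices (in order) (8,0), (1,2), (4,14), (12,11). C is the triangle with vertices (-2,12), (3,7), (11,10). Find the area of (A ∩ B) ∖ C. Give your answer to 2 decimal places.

6.34

|A ∩ B| = 8.3125.
|(A ∩ B) ∩ C| = 1.9715.
|(A ∩ B) ∖ C| = 8.3125 − 1.9715 = 6.34.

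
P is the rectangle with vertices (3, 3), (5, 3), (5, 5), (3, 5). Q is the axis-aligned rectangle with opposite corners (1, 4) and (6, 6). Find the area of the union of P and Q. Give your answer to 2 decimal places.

By inclusion–exclusion:
Individual areas: |P| = 4, |Q| = 10.
|P∩Q|: x∈[3,5], y∈[4,5] → 2·1 = 2.
|P ∪ Q| = 14 − 2 = 12.00.

12.00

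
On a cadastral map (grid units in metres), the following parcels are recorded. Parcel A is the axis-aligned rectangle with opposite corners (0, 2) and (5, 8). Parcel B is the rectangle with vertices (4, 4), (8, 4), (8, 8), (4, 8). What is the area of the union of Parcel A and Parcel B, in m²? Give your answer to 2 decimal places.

42.00

By inclusion–exclusion:
Individual areas: |Parcel A| = 30, |Parcel B| = 16.
|Parcel A∩Parcel B|: x∈[4,5], y∈[4,8] → 1·4 = 4.
|Parcel A ∪ Parcel B| = 46 − 4 = 42.00.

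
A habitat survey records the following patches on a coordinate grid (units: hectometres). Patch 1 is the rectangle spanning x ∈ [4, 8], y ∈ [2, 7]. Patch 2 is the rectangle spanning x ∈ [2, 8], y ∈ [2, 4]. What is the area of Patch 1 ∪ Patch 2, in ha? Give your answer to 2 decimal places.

By inclusion–exclusion:
Individual areas: |Patch 1| = 20, |Patch 2| = 12.
|Patch 1∩Patch 2|: x∈[4,8], y∈[2,4] → 4·2 = 8.
|Patch 1 ∪ Patch 2| = 32 − 8 = 24.00.

24.00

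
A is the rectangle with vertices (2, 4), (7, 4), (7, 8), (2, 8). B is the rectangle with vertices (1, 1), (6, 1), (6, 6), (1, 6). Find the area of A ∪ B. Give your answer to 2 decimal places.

By inclusion–exclusion:
Individual areas: |A| = 20, |B| = 25.
|A∩B|: x∈[2,6], y∈[4,6] → 4·2 = 8.
|A ∪ B| = 45 − 8 = 37.00.

37.00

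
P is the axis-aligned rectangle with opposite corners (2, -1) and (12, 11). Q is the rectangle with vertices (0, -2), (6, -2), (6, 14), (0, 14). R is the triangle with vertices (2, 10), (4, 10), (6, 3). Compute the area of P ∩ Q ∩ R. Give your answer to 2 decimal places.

7.00

The intersection is the polygon with vertices (4,10), (6,3), (2,10).
By the shoelace formula its area is 7.00.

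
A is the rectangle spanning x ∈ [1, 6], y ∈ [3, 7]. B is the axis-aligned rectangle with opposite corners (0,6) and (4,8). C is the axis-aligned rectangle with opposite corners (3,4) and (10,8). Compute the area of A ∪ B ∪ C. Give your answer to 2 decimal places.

43.00

By inclusion–exclusion:
Individual areas: |A| = 20, |B| = 8, |C| = 28.
|A∩B|: x∈[1,4], y∈[6,7] → 3·1 = 3.
|A∩C|: x∈[3,6], y∈[4,7] → 3·3 = 9.
|B∩C|: x∈[3,4], y∈[6,8] → 1·2 = 2.
|A∩B∩C| = 1.
|A ∪ B ∪ C| = 56 − 14 + 1 = 43.00.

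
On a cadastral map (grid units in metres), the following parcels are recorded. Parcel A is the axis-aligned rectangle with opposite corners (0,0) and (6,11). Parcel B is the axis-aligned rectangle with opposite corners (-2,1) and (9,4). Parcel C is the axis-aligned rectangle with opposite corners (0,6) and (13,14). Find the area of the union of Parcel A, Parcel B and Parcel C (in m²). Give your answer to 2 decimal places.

155.00

By inclusion–exclusion:
Individual areas: |Parcel A| = 66, |Parcel B| = 33, |Parcel C| = 104.
|Parcel A∩Parcel B|: x∈[0,6], y∈[1,4] → 6·3 = 18.
|Parcel A∩Parcel C|: x∈[0,6], y∈[6,11] → 6·5 = 30.
|Parcel B∩Parcel C| = 0 (no overlap).
|Parcel A∩Parcel B∩Parcel C| = 0.
|Parcel A ∪ Parcel B ∪ Parcel C| = 203 − 48 + 0 = 155.00.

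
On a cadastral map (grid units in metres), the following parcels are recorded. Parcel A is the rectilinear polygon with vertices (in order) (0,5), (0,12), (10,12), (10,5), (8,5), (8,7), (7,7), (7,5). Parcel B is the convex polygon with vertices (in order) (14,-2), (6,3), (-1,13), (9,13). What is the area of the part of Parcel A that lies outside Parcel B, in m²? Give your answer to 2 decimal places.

|Parcel A| = 68, |Parcel A∩Parcel B| = 52.219.
|Parcel A ∖ Parcel B| = |Parcel A| − |Parcel A∩Parcel B| = 68 − 52.219 = 15.78.

15.78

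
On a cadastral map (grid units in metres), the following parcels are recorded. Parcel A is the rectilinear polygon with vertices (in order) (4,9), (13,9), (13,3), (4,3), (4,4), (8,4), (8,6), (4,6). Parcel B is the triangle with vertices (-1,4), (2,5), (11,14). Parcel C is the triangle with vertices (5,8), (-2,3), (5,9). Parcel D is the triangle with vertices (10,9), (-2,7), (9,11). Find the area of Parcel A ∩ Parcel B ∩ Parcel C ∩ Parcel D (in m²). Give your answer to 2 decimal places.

0.49

The intersection is the polygon with vertices (5,9), (5,8.167), (4,8), (4,8.143).
By the shoelace formula its area is 0.49.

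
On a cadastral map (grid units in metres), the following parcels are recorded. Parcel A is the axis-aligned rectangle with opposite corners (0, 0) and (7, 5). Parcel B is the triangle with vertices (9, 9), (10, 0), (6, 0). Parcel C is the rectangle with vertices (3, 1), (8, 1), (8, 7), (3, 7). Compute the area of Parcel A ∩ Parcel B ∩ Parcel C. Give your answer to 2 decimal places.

The intersection is the polygon with vertices (7,3), (7,1), (6.333,1).
By the shoelace formula its area is 0.67.

0.67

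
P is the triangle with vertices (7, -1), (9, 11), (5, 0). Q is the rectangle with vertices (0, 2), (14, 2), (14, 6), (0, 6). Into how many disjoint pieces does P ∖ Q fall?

P ∖ Q splits into 2 disjoint pieces (area 5.0227, area 2.4621).

2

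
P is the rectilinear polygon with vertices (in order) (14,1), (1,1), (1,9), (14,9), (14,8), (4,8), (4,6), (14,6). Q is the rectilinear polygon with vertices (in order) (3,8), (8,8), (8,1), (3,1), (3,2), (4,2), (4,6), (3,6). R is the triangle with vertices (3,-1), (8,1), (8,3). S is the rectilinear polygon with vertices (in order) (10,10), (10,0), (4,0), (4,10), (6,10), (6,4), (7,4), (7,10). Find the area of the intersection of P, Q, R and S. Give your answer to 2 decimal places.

The intersection is the polygon with vertices (5.5,1), (8,3), (8,1).
By the shoelace formula its area is 2.50.

2.50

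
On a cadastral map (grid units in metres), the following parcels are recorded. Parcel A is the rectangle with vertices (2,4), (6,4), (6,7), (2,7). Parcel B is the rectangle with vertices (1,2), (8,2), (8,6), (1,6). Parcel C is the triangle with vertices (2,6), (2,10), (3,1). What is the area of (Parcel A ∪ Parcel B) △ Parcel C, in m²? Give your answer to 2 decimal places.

31.09

|Parcel A ∪ Parcel B| = 32.
|(Parcel A ∪ Parcel B) ∩ Parcel C| = 1.4556.
|(Parcel A ∪ Parcel B) △ Parcel C| = 32 + 2 − 2.9111 = 31.09.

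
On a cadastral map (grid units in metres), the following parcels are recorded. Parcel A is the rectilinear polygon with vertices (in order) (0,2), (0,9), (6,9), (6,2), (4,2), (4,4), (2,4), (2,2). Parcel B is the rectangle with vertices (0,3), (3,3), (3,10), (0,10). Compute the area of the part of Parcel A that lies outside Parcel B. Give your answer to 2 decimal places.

21.00

|Parcel A| = 38, |Parcel A∩Parcel B| = 17.
|Parcel A ∖ Parcel B| = |Parcel A| − |Parcel A∩Parcel B| = 38 − 17 = 21.00.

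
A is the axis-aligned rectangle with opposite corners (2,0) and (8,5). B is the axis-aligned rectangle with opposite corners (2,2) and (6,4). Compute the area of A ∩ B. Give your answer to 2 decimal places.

|A∩B|: x∈[2,6], y∈[2,4] → 4·2 = 8.

8.00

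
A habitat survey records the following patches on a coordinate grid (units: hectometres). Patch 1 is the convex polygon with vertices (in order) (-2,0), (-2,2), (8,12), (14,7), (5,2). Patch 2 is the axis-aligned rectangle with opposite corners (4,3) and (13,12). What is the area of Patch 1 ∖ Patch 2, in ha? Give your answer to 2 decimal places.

|Patch 1| = 79.5, |Patch 1∩Patch 2| = 51.9056.
|Patch 1 ∖ Patch 2| = |Patch 1| − |Patch 1∩Patch 2| = 79.5 − 51.9056 = 27.59.

27.59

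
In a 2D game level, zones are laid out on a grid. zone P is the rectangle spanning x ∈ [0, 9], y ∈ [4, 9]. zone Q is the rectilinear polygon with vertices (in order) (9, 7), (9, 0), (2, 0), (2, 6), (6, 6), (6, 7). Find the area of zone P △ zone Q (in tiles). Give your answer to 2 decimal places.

|zone P| = 45, |zone Q| = 45, |zone P∩zone Q| = 17.
|zone P △ zone Q| = |zone P| + |zone Q| − 2·|zone P∩zone Q| = 45 + 45 − 34 = 56.00.

56.00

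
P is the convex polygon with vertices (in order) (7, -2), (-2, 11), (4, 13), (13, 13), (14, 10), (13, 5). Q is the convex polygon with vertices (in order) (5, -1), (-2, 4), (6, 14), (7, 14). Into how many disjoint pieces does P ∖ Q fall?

2

P ∖ Q splits into 2 disjoint pieces (area 87.2439, area 17.3072).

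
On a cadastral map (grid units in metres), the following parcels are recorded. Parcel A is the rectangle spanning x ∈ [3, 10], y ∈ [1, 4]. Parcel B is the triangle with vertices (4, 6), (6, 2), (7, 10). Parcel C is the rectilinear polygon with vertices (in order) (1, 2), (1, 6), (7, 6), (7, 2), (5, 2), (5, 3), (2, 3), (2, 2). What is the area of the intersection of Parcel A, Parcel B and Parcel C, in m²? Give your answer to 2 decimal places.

1.25

The intersection is the polygon with vertices (6,2), (5,4), (6.25,4).
By the shoelace formula its area is 1.25.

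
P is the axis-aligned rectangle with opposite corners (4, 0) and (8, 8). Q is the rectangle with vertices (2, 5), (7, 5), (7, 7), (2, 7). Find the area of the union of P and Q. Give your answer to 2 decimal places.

36.00

By inclusion–exclusion:
Individual areas: |P| = 32, |Q| = 10.
|P∩Q|: x∈[4,7], y∈[5,7] → 3·2 = 6.
|P ∪ Q| = 42 − 6 = 36.00.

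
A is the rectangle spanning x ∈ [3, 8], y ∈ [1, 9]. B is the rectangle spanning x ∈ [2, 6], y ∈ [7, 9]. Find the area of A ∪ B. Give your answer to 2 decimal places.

42.00

By inclusion–exclusion:
Individual areas: |A| = 40, |B| = 8.
|A∩B|: x∈[3,6], y∈[7,9] → 3·2 = 6.
|A ∪ B| = 48 − 6 = 42.00.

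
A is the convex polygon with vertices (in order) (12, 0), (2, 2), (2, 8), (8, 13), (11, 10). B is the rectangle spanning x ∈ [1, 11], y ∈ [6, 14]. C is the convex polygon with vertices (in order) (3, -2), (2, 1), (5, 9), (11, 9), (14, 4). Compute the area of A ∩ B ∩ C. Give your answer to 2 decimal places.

19.69

The intersection is the polygon with vertices (11,6), (3.875,6), (5,9), (11,9).
By the shoelace formula its area is 19.69.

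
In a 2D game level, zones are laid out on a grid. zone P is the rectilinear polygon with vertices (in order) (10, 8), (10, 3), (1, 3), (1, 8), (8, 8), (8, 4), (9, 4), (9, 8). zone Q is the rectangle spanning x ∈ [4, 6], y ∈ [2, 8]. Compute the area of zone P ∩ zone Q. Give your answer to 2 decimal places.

The intersection is the polygon with vertices (4,3), (4,8), (6,8), (6,3).
By the shoelace formula its area is 10.00.

10.00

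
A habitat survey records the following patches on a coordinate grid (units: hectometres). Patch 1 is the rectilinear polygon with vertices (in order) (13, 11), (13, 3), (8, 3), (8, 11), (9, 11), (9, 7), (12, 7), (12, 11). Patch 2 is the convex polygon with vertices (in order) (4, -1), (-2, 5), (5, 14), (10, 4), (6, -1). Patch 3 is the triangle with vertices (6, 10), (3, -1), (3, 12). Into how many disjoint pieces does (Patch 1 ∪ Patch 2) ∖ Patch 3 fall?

2

(Patch 1 ∪ Patch 2) ∖ Patch 3 splits into 2 disjoint pieces (area 70.0193, area 28.5714).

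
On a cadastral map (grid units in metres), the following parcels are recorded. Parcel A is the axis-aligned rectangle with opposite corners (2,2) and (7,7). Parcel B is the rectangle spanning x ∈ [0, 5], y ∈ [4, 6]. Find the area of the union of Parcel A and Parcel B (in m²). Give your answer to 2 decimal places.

By inclusion–exclusion:
Individual areas: |Parcel A| = 25, |Parcel B| = 10.
|Parcel A∩Parcel B|: x∈[2,5], y∈[4,6] → 3·2 = 6.
|Parcel A ∪ Parcel B| = 35 − 6 = 29.00.

29.00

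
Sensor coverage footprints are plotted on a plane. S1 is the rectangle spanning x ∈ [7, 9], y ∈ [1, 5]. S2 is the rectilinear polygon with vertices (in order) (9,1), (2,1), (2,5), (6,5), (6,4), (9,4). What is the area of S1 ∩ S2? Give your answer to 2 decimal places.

The intersection is the polygon with vertices (9,1), (7,1), (7,4), (9,4).
By the shoelace formula its area is 6.00.

6.00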